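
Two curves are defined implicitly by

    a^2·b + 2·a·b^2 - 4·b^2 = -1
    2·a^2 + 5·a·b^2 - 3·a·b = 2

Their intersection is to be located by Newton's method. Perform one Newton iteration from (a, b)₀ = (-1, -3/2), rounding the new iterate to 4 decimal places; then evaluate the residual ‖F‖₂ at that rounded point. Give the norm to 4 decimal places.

At (-1, -3/2): F = (-14.0000, -15.7500).
Jacobian J = [[2·a·b + 2·b^2, a^2 + 4·a·b - 8·b], [4·a + 5·b^2 - 3·b, 10·a·b - 3·a]].
At the point, J = [[7.5000, 19.0000], [11.7500, 18.0000]] (det J = -88.2500).
Solving J·Δ = −F gives Δ = (0.5354, 0.5255).
Then the next iterate is (a, b)₁ = (-0.4646, -0.9745).
Re-evaluating at (-0.4646, -0.9745): F = (-3.891365, -5.132589), so ‖F‖₂ = 6.4410.

6.4410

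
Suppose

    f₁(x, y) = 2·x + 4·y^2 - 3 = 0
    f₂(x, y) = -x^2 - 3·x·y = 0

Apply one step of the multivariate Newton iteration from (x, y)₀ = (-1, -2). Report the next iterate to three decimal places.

(-0.410, -1.239)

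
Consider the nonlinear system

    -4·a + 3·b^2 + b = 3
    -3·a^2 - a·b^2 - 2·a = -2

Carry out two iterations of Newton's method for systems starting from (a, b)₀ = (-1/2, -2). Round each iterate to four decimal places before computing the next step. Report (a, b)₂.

(0.4256, -1.4398)

At (-1/2, -2): F = (9.0000, 4.2500).
Jacobian J = [[-4, 6·b + 1], [-6·a - b^2 - 2, -2·a·b]].
At the point, J = [[-4.0000, -11.0000], [-3.0000, -2.0000]] (det J = -25.0000).
Solving J·Δ = −F gives Δ = (1.1500, 0.4000).
Then the next iterate is (a, b)₁ = (0.6500, -1.6000).
Round to (0.6500, -1.6000) and repeat: F = (0.4800, -2.2315), J = [[-4.0000, -8.6000], [-8.4600, 2.0800]].
Δ = (-0.2244, 0.1602), so (a, b)₂ = (0.4256, -1.4398).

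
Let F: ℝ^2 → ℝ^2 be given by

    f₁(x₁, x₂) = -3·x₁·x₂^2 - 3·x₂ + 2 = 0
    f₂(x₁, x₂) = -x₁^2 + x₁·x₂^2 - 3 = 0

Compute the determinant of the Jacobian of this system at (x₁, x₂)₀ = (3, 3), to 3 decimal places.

J = [[-3·x₂^2, -6·x₁·x₂ - 3], [-2·x₁ + x₂^2, 2·x₁·x₂]].
At the point, J = [[-27.000, -57.000], [3.000, 18.000]].
det J = -315.000.

-315.000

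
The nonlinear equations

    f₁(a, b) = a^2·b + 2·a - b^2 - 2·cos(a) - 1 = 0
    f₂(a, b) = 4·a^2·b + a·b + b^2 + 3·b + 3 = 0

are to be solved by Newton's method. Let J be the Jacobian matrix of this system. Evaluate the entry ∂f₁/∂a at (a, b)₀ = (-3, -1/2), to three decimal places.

4.718

∂f₁/∂a = 2·a·b + 2·sin(a) + 2.
At (-3, -1/2) this is 4.718.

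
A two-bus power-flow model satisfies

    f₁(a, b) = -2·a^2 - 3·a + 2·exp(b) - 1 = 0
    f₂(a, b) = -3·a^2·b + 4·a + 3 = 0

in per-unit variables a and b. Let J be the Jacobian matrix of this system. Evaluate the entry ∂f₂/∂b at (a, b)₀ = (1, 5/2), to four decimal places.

∂f₂/∂b = -3·a^2.
At (1, 5/2) this is -3.0000.

-3.0000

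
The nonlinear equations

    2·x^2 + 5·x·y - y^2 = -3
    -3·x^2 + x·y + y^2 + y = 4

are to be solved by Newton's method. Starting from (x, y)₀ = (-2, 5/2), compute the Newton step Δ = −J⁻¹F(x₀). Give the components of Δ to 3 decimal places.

(1.124, -1.013)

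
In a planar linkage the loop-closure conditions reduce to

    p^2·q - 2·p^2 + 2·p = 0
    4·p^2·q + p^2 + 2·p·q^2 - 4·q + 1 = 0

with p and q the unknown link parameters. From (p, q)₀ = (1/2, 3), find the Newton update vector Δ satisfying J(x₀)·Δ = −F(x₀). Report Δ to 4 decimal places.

(-2.7500, 28.0000)

At (1/2, 3): F = (1.2500, 1.2500).
Jacobian J = [[2·p·q - 4·p + 2, p^2], [8·p·q + 2·p + 2·q^2, 4·p^2 + 4·p·q - 4]].
At the point, J = [[3.0000, 0.2500], [31.0000, 3.0000]] (det J = 1.2500).
Solving J·Δ = −F gives Δ = (-2.7500, 28.0000).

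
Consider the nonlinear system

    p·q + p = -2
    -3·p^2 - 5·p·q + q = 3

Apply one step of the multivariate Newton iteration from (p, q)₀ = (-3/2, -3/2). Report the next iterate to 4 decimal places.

At (-3/2, -3/2): F = (2.7500, -22.5000).
Jacobian J = [[q + 1, p], [-6·p - 5·q, -5·p + 1]].
At the point, J = [[-0.5000, -1.5000], [16.5000, 8.5000]] (det J = 20.5000).
Solving J·Δ = −F gives Δ = (0.5061, 1.6646).
Then the next iterate is (p, q)₁ = (-0.9939, 0.1646).

(-0.9939, 0.1646)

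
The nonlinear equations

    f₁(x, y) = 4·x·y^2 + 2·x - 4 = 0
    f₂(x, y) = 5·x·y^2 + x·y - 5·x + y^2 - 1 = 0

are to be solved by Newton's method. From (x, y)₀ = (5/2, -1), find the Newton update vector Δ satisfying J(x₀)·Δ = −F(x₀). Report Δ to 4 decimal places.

(-1.9132, -0.0240)

At (5/2, -1): F = (11.0000, -2.5000).
Jacobian J = [[4·y^2 + 2, 8·x·y], [5·y^2 + y - 5, 10·x·y + x + 2·y]].
At the point, J = [[6.0000, -20.0000], [-1.0000, -24.5000]] (det J = -167.0000).
Solving J·Δ = −F gives Δ = (-1.9132, -0.0240).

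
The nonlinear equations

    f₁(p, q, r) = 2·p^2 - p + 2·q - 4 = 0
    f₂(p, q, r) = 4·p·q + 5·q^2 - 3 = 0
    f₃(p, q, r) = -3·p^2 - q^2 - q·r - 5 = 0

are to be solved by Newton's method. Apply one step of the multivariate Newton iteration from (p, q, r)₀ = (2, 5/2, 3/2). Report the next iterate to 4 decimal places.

At (2, 5/2, 3/2): F = (7.0000, 48.2500, -27.0000).
Jacobian J = [[4·p - 1, 2, 0], [4·q, 4·p + 10·q, 0], [-6·p, -2·q - r, -q]].
At the point, J = [[7.0000, 2.0000, 0.0000], [10.0000, 33.0000, 0.0000], [-12.0000, -6.5000, -2.5000]] (det J = -527.5000).
Solving J·Δ = −F gives Δ = (-0.6374, -1.2690, -4.4410).
Then the next iterate is (p, q, r)₁ = (1.3626, 1.2310, -2.9410).

(1.3626, 1.2310, -2.9410)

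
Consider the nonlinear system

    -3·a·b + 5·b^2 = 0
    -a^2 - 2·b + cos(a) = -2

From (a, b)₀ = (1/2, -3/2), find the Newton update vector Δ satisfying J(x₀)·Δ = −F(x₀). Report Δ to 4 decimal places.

At (1/2, -3/2): F = (13.5000, 5.627583).
Jacobian J = [[-3·b, -3·a + 10·b], [-2·a - sin(a), -2]].
At the point, J = [[4.5000, -16.5000], [-1.479426, -2.0000]] (det J = -33.410521).
Solving J·Δ = −F gives Δ = (1.9711, 1.3558).

(1.9711, 1.3558)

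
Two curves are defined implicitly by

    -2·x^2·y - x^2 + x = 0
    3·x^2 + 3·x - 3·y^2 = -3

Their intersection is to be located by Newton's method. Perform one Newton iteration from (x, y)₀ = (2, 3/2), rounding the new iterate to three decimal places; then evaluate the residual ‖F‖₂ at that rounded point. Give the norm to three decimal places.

4.362

At (2, 3/2): F = (-14.000, 14.250).
Jacobian J = [[-4·x·y - 2·x + 1, -2·x^2], [6·x + 3, -6·y]].
At the point, J = [[-15.000, -8.000], [15.000, -9.000]] (det J = 255.000).
Solving J·Δ = −F gives Δ = (-0.941, 0.015).
Then the next iterate is (x, y)₁ = (1.059, 1.515).
Re-evaluating at (1.059, 1.515): F = (-3.46057, 2.65577), so ‖F‖₂ = 4.362.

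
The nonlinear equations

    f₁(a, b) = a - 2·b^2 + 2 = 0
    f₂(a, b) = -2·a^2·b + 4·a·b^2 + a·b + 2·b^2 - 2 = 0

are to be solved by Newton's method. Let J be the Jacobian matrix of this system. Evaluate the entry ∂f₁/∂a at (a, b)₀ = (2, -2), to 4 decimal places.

∂f₁/∂a = 1.
At (2, -2) this is 1.0000.

1.0000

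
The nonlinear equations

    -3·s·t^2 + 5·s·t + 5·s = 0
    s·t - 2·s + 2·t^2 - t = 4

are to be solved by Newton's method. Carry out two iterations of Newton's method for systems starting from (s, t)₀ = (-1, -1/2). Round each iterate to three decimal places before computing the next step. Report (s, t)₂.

At (-1, -1/2): F = (-1.750, -0.500).
Jacobian J = [[-3·t^2 + 5·t + 5, -6·s·t + 5·s], [t - 2, s + 4·t - 1]].
At the point, J = [[1.750, -8.000], [-2.500, -4.000]] (det J = -27.000).
Solving J·Δ = −F gives Δ = (0.111, -0.194).
Then the next iterate is (s, t)₁ = (-0.889, -0.694).
Round to (-0.889, -0.694) and repeat: F = (-0.07565, 0.05224), J = [[0.08509, -8.14680], [-2.694, -4.665]].
Δ = (0.035, -0.009), so (s, t)₂ = (-0.854, -0.703).

(-0.854, -0.703)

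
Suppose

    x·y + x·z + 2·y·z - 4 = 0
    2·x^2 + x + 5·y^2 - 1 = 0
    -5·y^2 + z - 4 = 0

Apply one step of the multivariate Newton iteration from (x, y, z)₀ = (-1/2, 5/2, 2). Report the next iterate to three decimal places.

(-1.924, 1.233, 3.576)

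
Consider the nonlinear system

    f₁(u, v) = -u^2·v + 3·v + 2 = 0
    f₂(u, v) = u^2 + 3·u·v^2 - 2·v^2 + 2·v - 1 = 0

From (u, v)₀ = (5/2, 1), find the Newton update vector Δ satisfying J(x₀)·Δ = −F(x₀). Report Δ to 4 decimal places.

(0.6458, -1.3782)

At (5/2, 1): F = (-1.2500, 12.7500).
Jacobian J = [[-2·u·v, -u^2 + 3], [2·u + 3·v^2, 6·u·v - 4·v + 2]].
At the point, J = [[-5.0000, -3.2500], [8.0000, 13.0000]] (det J = -39.0000).
Solving J·Δ = −F gives Δ = (0.6458, -1.3782).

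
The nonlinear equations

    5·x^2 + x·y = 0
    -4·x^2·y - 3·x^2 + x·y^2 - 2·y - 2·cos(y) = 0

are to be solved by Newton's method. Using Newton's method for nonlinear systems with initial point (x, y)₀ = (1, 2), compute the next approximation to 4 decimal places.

(0.4377, 1.7480)

At (1, 2): F = (7.0000, -10.167706).
Jacobian J = [[10·x + y, x], [-8·x·y - 6·x + y^2, -4·x^2 + 2·x·y + 2·sin(y) - 2]].
At the point, J = [[12.0000, 1.0000], [-18.0000, -0.181405]] (det J = 15.823138).
Solving J·Δ = −F gives Δ = (-0.5623, -0.2520).
Then the next iterate is (x, y)₁ = (0.4377, 1.7480).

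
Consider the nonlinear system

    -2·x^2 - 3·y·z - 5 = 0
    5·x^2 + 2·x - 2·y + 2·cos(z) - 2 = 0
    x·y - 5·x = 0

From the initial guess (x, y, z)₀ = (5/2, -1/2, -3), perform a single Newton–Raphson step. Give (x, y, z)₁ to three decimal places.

(1.676, 3.188, -15.952)

At (5/2, -1/2, -3): F = (-22.000, 33.27002, -13.750).
Jacobian J = [[-4·x, -3·z, -3·y], [10·x + 2, -2, -2·sin(z)], [y - 5, x, 0]].
At the point, J = [[-10.000, 9.000, 1.500], [27.000, -2.000, 0.28224], [-5.500, 2.500, 0.000]] (det J = 77.83512).
Solving J·Δ = −F gives Δ = (-0.824, 3.688, -12.952).
Then the next iterate is (x, y, z)₁ = (1.676, 3.188, -15.952).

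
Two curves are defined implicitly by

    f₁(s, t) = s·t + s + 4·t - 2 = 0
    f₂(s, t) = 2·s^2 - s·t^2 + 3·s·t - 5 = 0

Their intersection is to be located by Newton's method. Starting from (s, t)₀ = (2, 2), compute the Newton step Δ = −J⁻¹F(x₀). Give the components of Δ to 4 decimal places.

(-1.0000, -1.5000)

At (2, 2): F = (12.0000, 7.0000).
Jacobian J = [[t + 1, s + 4], [4·s - t^2 + 3·t, -2·s·t + 3·s]].
At the point, J = [[3.0000, 6.0000], [10.0000, -2.0000]] (det J = -66.0000).
Solving J·Δ = −F gives Δ = (-1.0000, -1.5000).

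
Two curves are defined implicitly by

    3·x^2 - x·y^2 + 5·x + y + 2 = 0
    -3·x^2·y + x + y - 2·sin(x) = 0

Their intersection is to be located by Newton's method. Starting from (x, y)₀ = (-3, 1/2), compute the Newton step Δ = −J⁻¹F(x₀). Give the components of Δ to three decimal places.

(1.125, -0.086)

At (-3, 1/2): F = (15.250, -15.71776).
Jacobian J = [[6·x - y^2 + 5, -2·x·y + 1], [-6·x·y - 2·cos(x) + 1, -3·x^2 + 1]].
At the point, J = [[-13.250, 4.000], [11.97998, -26.000]] (det J = 296.58006).
Solving J·Δ = −F gives Δ = (1.125, -0.086).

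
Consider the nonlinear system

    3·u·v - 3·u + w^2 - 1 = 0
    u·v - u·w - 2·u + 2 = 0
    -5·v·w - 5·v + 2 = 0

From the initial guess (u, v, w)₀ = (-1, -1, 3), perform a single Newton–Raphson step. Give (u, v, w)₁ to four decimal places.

(0.0444, -0.1111, 2.1556)

At (-1, -1, 3): F = (14.0000, 8.0000, 22.0000).
Jacobian J = [[3·v - 3, 3·u, 2·w], [v - w - 2, u, -u], [0, -5·w - 5, -5·v]].
At the point, J = [[-6.0000, -3.0000, 6.0000], [-6.0000, -1.0000, 1.0000], [0.0000, -20.0000, 5.0000]] (det J = 540.0000).
Solving J·Δ = −F gives Δ = (1.0444, 0.8889, -0.8444).
Then the next iterate is (u, v, w)₁ = (0.0444, -0.1111, 2.1556).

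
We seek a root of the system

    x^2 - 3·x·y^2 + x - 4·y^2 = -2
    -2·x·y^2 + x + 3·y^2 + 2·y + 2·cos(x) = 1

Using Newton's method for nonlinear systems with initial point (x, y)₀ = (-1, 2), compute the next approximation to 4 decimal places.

(-0.8427, 0.9889)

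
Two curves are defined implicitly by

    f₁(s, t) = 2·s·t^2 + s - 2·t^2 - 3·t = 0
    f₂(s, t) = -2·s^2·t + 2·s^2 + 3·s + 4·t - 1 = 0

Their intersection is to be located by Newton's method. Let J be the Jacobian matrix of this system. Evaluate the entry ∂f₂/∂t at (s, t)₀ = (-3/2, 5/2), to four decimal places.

-0.5000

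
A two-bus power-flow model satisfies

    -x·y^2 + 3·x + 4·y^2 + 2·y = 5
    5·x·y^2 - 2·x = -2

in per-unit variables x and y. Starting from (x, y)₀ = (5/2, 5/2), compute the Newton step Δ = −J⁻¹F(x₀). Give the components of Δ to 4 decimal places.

(0.7089, -1.5338)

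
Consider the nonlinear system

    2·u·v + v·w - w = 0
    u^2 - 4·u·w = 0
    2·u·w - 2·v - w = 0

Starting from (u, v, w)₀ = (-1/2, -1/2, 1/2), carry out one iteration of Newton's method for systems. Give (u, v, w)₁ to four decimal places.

(-0.3636, -0.0114, 0.0795)

At (-1/2, -1/2, 1/2): F = (-0.2500, 1.2500, 0.0000).
Jacobian J = [[2·v, 2·u + w, v - 1], [2·u - 4·w, 0, -4·u], [2·w, -2, 2·u - 1]].
At the point, J = [[-1.0000, -0.5000, -1.5000], [-3.0000, 0.0000, 2.0000], [1.0000, -2.0000, -2.0000]] (det J = -11.0000).
Solving J·Δ = −F gives Δ = (0.1364, 0.4886, -0.4205).
Then the next iterate is (u, v, w)₁ = (-0.3636, -0.0114, 0.0795).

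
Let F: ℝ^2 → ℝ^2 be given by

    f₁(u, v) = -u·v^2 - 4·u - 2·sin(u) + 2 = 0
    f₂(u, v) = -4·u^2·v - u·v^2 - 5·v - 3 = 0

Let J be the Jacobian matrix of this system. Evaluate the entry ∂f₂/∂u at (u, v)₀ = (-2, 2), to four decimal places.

∂f₂/∂u = -8·u·v - v^2.
At (-2, 2) this is 28.0000.

28.0000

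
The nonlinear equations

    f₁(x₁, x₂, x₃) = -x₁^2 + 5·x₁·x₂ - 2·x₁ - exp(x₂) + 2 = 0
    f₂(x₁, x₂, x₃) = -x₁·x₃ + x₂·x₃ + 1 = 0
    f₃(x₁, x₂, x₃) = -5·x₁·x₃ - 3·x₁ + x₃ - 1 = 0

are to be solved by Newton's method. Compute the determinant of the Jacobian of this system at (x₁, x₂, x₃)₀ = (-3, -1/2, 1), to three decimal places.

86.426

J = [[-2·x₁ + 5·x₂ - 2, 5·x₁ - exp(x₂), 0], [-x₃, x₃, -x₁ + x₂], [-5·x₃ - 3, 0, -5·x₁ + 1]].
At the point, J = [[1.500, -15.60653, 0.000], [-1.000, 1.000, 2.500], [-8.000, 0.000, 16.000]].
det J = 86.426.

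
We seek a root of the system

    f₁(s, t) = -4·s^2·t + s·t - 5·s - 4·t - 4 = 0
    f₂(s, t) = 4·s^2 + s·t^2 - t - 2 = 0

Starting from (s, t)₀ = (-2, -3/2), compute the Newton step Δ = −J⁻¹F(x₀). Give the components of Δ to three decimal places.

At (-2, -3/2): F = (39.000, 11.000).
Jacobian J = [[-8·s·t + t - 5, -4·s^2 + s - 4], [8·s + t^2, 2·s·t - 1]].
At the point, J = [[-30.500, -22.000], [-13.750, 5.000]] (det J = -455.000).
Solving J·Δ = −F gives Δ = (0.960, 0.441).

(0.960, 0.441)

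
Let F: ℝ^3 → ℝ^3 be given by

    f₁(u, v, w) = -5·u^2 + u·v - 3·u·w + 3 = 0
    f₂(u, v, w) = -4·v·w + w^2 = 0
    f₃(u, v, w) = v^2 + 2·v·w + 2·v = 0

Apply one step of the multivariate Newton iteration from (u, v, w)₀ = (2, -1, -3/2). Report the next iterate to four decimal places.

At (2, -1, -3/2): F = (-10.0000, -3.7500, 2.0000).
Jacobian J = [[-10·u + v - 3·w, u, -3·u], [0, -4·w, -4·v + 2·w], [0, 2·v + 2·w + 2, 2·v]].
At the point, J = [[-16.5000, 2.0000, -6.0000], [0.0000, 6.0000, 1.0000], [0.0000, -3.0000, -2.0000]] (det J = 148.5000).
Solving J·Δ = −F gives Δ = (-0.5623, 0.6111, 0.0833).
Then the next iterate is (u, v, w)₁ = (1.4377, -0.3889, -1.4167).

(1.4377, -0.3889, -1.4167)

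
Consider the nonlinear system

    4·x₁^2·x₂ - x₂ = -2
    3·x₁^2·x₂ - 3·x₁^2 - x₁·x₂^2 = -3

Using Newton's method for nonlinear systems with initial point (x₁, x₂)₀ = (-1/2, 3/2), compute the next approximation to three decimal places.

(-0.167, 0.056)

At (-1/2, 3/2): F = (2.000, 4.500).
Jacobian J = [[8·x₁·x₂, 4·x₁^2 - 1], [6·x₁·x₂ - 6·x₁ - x₂^2, 3·x₁^2 - 2·x₁·x₂]].
At the point, J = [[-6.000, 0.000], [-3.750, 2.250]] (det J = -13.500).
Solving J·Δ = −F gives Δ = (0.333, -1.444).
Then the next iterate is (x₁, x₂)₁ = (-0.167, 0.056).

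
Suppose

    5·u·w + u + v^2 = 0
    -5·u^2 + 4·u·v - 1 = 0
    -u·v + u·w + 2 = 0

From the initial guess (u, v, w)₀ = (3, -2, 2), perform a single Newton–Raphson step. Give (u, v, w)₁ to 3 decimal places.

At (3, -2, 2): F = (37.000, -70.000, 14.000).
Jacobian J = [[5·w + 1, 2·v, 5·u], [-10·u + 4·v, 4·u, 0], [-v + w, -u, u]].
At the point, J = [[11.000, -4.000, 15.000], [-38.000, 12.000, 0.000], [4.000, -3.000, 3.000]] (det J = 930.000).
Solving J·Δ = −F gives Δ = (-1.206, 2.013, -1.045).
Then the next iterate is (u, v, w)₁ = (1.794, 0.013, 0.955).

(1.794, 0.013, 0.955)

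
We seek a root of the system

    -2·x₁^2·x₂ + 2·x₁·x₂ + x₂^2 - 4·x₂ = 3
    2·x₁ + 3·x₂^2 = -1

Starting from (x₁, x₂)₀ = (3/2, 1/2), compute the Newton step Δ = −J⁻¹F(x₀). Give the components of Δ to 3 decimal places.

(-1.625, -0.500)

At (3/2, 1/2): F = (-5.500, 4.750).
Jacobian J = [[-4·x₁·x₂ + 2·x₂, -2·x₁^2 + 2·x₁ + 2·x₂ - 4], [2, 6·x₂]].
At the point, J = [[-2.000, -4.500], [2.000, 3.000]] (det J = 3.000).
Solving J·Δ = −F gives Δ = (-1.625, -0.500).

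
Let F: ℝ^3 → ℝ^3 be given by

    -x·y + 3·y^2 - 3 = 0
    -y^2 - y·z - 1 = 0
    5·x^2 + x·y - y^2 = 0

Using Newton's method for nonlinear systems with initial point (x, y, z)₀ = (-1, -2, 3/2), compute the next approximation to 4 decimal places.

(-0.5714, -1.2857, 1.6071)

At (-1, -2, 3/2): F = (7.0000, -2.0000, 3.0000).
Jacobian J = [[-y, -x + 6·y, 0], [0, -2·y - z, -y], [10·x + y, x - 2·y, 0]].
At the point, J = [[2.0000, -11.0000, 0.0000], [0.0000, 2.5000, 2.0000], [-12.0000, 3.0000, 0.0000]] (det J = 252.0000).
Solving J·Δ = −F gives Δ = (0.4286, 0.7143, 0.1071).
Then the next iterate is (x, y, z)₁ = (-0.5714, -1.2857, 1.6071).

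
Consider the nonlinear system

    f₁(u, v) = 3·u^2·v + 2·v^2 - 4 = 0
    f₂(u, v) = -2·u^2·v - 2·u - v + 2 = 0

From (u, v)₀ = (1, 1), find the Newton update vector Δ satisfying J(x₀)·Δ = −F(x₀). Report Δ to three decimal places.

(-0.750, 0.500)

At (1, 1): F = (1.000, -3.000).
Jacobian J = [[6·u·v, 3·u^2 + 4·v], [-4·u·v - 2, -2·u^2 - 1]].
At the point, J = [[6.000, 7.000], [-6.000, -3.000]] (det J = 24.000).
Solving J·Δ = −F gives Δ = (-0.750, 0.500).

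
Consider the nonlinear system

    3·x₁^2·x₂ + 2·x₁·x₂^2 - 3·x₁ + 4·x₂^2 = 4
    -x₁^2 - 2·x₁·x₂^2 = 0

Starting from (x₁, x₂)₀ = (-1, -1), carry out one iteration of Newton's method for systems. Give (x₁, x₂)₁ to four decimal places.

(-0.5500, -0.7500)

At (-1, -1): F = (-2.0000, 1.0000).
Jacobian J = [[6·x₁·x₂ + 2·x₂^2 - 3, 3·x₁^2 + 4·x₁·x₂ + 8·x₂], [-2·x₁ - 2·x₂^2, -4·x₁·x₂]].
At the point, J = [[5.0000, -1.0000], [0.0000, -4.0000]] (det J = -20.0000).
Solving J·Δ = −F gives Δ = (0.4500, 0.2500).
Then the next iterate is (x₁, x₂)₁ = (-0.5500, -0.7500).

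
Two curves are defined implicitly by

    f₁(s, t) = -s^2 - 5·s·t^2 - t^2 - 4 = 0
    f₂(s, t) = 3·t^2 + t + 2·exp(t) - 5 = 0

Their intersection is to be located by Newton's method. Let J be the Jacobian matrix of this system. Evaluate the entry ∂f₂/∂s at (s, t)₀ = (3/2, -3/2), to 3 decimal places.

∂f₂/∂s = 0.
At (3/2, -3/2) this is 0.000.

0.000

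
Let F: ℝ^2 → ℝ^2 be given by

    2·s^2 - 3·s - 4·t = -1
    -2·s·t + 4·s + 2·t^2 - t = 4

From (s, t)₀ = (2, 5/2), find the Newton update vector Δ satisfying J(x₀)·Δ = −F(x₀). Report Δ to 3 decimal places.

(0.905, -0.619)

At (2, 5/2): F = (-7.000, 4.000).
Jacobian J = [[4·s - 3, -4], [-2·t + 4, -2·s + 4·t - 1]].
At the point, J = [[5.000, -4.000], [-1.000, 5.000]] (det J = 21.000).
Solving J·Δ = −F gives Δ = (0.905, -0.619).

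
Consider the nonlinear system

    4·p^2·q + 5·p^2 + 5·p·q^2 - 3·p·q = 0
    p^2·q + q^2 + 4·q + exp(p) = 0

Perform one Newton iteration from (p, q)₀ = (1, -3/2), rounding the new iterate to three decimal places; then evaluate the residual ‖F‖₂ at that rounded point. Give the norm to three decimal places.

7.965

At (1, -3/2): F = (14.750, -2.53172).
Jacobian J = [[8·p·q + 10·p + 5·q^2 - 3·q, 4·p^2 + 10·p·q - 3·p], [2·p·q + exp(p), p^2 + 2·q + 4]].
At the point, J = [[13.750, -14.000], [-0.28172, 2.000]] (det J = 23.55595).
Solving J·Δ = −F gives Δ = (0.252, 1.301).
Then the next iterate is (p, q)₁ = (1.252, -0.199).
Re-evaluating at (1.252, -0.199): F = (7.58513, 2.42900), so ‖F‖₂ = 7.965.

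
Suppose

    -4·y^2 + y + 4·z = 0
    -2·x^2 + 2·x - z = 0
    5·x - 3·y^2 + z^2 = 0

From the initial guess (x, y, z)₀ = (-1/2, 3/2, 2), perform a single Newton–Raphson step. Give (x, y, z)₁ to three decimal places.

(0.537, 1.782, 2.649)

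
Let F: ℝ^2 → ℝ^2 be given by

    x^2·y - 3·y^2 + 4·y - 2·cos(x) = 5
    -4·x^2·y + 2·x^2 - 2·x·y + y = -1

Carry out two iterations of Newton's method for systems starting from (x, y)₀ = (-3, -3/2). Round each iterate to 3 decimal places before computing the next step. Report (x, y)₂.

At (-3, -3/2): F = (-29.27002, 62.500).
Jacobian J = [[2·x·y + 2·sin(x), x^2 - 6·y + 4], [-8·x·y + 4·x - 2·y, -4·x^2 - 2·x + 1]].
At the point, J = [[8.71776, 22.000], [-45.000, -29.000]] (det J = 737.18496).
Solving J·Δ = −F gives Δ = (0.714, 1.048).
Then the next iterate is (x, y)₁ = (-2.286, -0.452).
Round to (-2.286, -0.452) and repeat: F = (-8.47143, 18.38129), J = [[0.55662, 11.93780], [-16.50618, -15.33118]].
Δ = (0.475, 0.687), so (x, y)₂ = (-1.811, 0.235).

(-1.811, 0.235)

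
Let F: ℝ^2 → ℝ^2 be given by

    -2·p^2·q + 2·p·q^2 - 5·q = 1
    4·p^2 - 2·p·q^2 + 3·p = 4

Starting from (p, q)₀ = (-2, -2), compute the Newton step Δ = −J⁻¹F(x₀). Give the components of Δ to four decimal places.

(1.0995, -0.0681)

At (-2, -2): F = (9.0000, 22.0000).
Jacobian J = [[-4·p·q + 2·q^2, -2·p^2 + 4·p·q - 5], [8·p - 2·q^2 + 3, -4·p·q]].
At the point, J = [[-8.0000, 3.0000], [-21.0000, -16.0000]] (det J = 191.0000).
Solving J·Δ = −F gives Δ = (1.0995, -0.0681).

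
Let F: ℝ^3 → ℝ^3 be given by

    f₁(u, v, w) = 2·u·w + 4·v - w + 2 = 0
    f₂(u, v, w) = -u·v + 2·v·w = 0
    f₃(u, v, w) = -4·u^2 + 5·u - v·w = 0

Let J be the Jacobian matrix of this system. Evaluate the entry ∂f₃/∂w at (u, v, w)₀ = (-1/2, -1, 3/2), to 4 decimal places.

∂f₃/∂w = -v.
At (-1/2, -1, 3/2) this is 1.0000.

1.0000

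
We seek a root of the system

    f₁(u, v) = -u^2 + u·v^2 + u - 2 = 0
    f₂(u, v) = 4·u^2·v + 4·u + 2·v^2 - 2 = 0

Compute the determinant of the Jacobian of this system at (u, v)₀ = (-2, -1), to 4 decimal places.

J = [[-2·u + v^2 + 1, 2·u·v], [8·u·v + 4, 4·u^2 + 4·v]].
At the point, J = [[6.0000, 4.0000], [20.0000, 12.0000]].
det J = -8.0000.

-8.0000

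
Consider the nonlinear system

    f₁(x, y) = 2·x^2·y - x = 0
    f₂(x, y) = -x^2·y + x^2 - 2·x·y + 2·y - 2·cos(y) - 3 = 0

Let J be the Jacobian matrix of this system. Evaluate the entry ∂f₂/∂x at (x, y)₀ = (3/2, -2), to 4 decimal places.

13.0000

∂f₂/∂x = -2·x·y + 2·x - 2·y.
At (3/2, -2) this is 13.0000.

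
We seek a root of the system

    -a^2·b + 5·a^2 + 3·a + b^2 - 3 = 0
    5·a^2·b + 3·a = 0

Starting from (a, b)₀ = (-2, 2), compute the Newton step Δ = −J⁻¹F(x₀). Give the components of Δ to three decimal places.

(0.778, -0.261)

At (-2, 2): F = (7.000, 34.000).
Jacobian J = [[-2·a·b + 10·a + 3, -a^2 + 2·b], [10·a·b + 3, 5·a^2]].
At the point, J = [[-9.000, 0.000], [-37.000, 20.000]] (det J = -180.000).
Solving J·Δ = −F gives Δ = (0.778, -0.261).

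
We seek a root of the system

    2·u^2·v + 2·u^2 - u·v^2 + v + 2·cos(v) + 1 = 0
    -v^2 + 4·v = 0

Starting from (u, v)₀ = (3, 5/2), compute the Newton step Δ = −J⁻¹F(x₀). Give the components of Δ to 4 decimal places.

At (3, 5/2): F = (46.147713, 3.7500).
Jacobian J = [[4·u·v + 4·u - v^2, 2·u^2 - 2·u·v - 2·sin(v) + 1], [0, -2·v + 4]].
At the point, J = [[35.7500, 2.803056], [0.0000, -1.0000]] (det J = -35.7500).
Solving J·Δ = −F gives Δ = (-1.5849, 3.7500).

(-1.5849, 3.7500)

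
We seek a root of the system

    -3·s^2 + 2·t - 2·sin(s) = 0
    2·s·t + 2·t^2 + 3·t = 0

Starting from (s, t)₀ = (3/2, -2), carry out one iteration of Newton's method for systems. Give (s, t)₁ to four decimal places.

At (3/2, -2): F = (-12.744990, -4.0000).
Jacobian J = [[-6·s - 2·cos(s), 2], [2·t, 2·s + 4·t + 3]].
At the point, J = [[-9.141474, 2.0000], [-4.0000, -2.0000]] (det J = 26.282949).
Solving J·Δ = −F gives Δ = (-1.2742, 0.5484).
Then the next iterate is (s, t)₁ = (0.2258, -1.4516).

(0.2258, -1.4516)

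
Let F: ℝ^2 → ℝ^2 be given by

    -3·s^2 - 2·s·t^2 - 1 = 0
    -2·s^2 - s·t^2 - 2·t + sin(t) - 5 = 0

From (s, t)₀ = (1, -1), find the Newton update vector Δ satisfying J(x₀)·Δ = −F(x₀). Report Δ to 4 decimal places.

(-1.5388, -1.5775)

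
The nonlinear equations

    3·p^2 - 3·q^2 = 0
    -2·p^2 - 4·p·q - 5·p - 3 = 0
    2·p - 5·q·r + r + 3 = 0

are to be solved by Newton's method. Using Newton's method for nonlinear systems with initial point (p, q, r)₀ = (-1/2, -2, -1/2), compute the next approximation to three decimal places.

(0.068, -0.920, -0.530)

At (-1/2, -2, -1/2): F = (-11.250, -5.000, -3.500).
Jacobian J = [[6·p, -6·q, 0], [-4·p - 4·q - 5, -4·p, 0], [2, -5·r, -5·q + 1]].
At the point, J = [[-3.000, 12.000, 0.000], [5.000, 2.000, 0.000], [2.000, 2.500, 11.000]] (det J = -726.000).
Solving J·Δ = −F gives Δ = (0.568, 1.080, -0.030).
Then the next iterate is (p, q, r)₁ = (0.068, -0.920, -0.530).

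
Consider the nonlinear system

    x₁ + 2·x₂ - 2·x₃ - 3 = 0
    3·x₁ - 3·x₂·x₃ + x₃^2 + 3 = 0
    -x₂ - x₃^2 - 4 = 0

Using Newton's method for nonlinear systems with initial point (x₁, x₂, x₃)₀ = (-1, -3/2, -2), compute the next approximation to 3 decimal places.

(18.692, -10.462, -2.615)

At (-1, -3/2, -2): F = (-3.000, -5.000, -6.500).
Jacobian J = [[1, 2, -2], [3, -3·x₃, -3·x₂ + 2·x₃], [0, -1, -2·x₃]].
At the point, J = [[1.000, 2.000, -2.000], [3.000, 6.000, 0.500], [0.000, -1.000, 4.000]] (det J = 6.500).
Solving J·Δ = −F gives Δ = (19.692, -8.962, -0.615).
Then the next iterate is (x₁, x₂, x₃)₁ = (18.692, -10.462, -2.615).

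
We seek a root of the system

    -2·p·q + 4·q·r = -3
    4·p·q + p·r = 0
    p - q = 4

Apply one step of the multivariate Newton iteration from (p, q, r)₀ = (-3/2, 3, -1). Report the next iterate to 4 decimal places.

At (-3/2, 3, -1): F = (0.0000, -16.5000, -8.5000).
Jacobian J = [[-2·q, -2·p + 4·r, 4·q], [4·q + r, 4·p, p], [1, -1, 0]].
At the point, J = [[-6.0000, -1.0000, 12.0000], [11.0000, -6.0000, -1.5000], [1.0000, -1.0000, 0.0000]] (det J = -49.5000).
Solving J·Δ = −F gives Δ = (-8.6212, -17.1212, -5.7374).
Then the next iterate is (p, q, r)₁ = (-10.1212, -14.1212, -6.7374).

(-10.1212, -14.1212, -6.7374)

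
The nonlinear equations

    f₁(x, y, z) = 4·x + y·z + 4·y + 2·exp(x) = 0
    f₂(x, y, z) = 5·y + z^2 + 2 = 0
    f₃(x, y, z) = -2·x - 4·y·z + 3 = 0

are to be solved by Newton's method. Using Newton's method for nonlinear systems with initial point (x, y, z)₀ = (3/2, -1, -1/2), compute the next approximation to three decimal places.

(0.461, -0.504, -0.768)

At (3/2, -1, -1/2): F = (11.46338, -2.750, -2.000).
Jacobian J = [[2·exp(x) + 4, z + 4, y], [0, 5, 2·z], [-2, -4·z, -4·y]].
At the point, J = [[12.96338, 3.500, -1.000], [0.000, 5.000, -1.000], [-2.000, 2.000, 4.000]] (det J = 282.19432).
Solving J·Δ = −F gives Δ = (-1.039, 0.496, -0.268).
Then the next iterate is (x, y, z)₁ = (0.461, -0.504, -0.768).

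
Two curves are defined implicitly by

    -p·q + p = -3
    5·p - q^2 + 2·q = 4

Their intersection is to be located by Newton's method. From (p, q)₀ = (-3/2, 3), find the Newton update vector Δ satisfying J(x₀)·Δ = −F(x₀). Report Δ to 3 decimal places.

At (-3/2, 3): F = (6.000, -14.500).
Jacobian J = [[-q + 1, -p], [5, -2·q + 2]].
At the point, J = [[-2.000, 1.500], [5.000, -4.000]] (det J = 0.500).
Solving J·Δ = −F gives Δ = (4.500, 2.000).

(4.500, 2.000)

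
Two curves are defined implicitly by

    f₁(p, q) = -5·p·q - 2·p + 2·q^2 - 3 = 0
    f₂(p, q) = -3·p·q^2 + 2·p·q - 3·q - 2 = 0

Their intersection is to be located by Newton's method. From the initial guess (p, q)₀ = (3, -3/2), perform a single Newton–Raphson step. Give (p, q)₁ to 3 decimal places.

At (3, -3/2): F = (18.000, -26.750).
Jacobian J = [[-5·q - 2, -5·p + 4·q], [-3·q^2 + 2·q, -6·p·q + 2·p - 3]].
At the point, J = [[5.500, -21.000], [-9.750, 30.000]] (det J = -39.750).
Solving J·Δ = −F gives Δ = (-0.547, 0.714).
Then the next iterate is (p, q)₁ = (2.453, -0.786).

(2.453, -0.786)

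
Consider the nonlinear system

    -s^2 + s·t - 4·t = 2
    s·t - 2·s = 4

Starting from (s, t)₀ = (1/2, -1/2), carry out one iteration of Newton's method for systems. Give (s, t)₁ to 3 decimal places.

At (1/2, -1/2): F = (-0.500, -5.250).
Jacobian J = [[-2·s + t, s - 4], [t - 2, s]].
At the point, J = [[-1.500, -3.500], [-2.500, 0.500]] (det J = -9.500).
Solving J·Δ = −F gives Δ = (-1.961, 0.697).
Then the next iterate is (s, t)₁ = (-1.461, 0.197).

(-1.461, 0.197)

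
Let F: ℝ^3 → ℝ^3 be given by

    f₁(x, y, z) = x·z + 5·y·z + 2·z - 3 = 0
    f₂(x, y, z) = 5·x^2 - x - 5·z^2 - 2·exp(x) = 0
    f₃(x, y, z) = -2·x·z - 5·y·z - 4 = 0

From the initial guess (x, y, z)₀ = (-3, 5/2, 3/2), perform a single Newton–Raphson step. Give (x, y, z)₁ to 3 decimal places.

At (-3, 5/2, 3/2): F = (14.250, 36.65043, -13.750).
Jacobian J = [[z, 5·z, x + 5·y + 2], [10·x - 2·exp(x) - 1, 0, -10·z], [-2·z, -5·z, -2·x - 5·y]].
At the point, J = [[1.500, 7.500, 11.500], [-31.09957, 0.000, -15.000], [-3.000, -7.500, -6.500]] (det J = 1334.98403).
Solving J·Δ = −F gives Δ = (1.072, -2.454, 0.221).
Then the next iterate is (x, y, z)₁ = (-1.928, 0.046, 1.721).

(-1.928, 0.046, 1.721)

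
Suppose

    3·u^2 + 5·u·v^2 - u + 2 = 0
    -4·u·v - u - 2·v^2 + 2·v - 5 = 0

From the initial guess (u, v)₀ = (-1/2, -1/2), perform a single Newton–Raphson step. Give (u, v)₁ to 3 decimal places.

At (-1/2, -1/2): F = (2.625, -7.000).
Jacobian J = [[6·u + 5·v^2 - 1, 10·u·v], [-4·v - 1, -4·u - 4·v + 2]].
At the point, J = [[-2.750, 2.500], [1.000, 6.000]] (det J = -19.000).
Solving J·Δ = −F gives Δ = (1.750, 0.875).
Then the next iterate is (u, v)₁ = (1.250, 0.375).

(1.250, 0.375)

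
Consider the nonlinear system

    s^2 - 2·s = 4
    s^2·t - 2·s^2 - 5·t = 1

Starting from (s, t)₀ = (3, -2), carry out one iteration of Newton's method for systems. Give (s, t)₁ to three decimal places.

(3.250, 6.250)

At (3, -2): F = (-1.000, -27.000).
Jacobian J = [[2·s - 2, 0], [2·s·t - 4·s, s^2 - 5]].
At the point, J = [[4.000, 0.000], [-24.000, 4.000]] (det J = 16.000).
Solving J·Δ = −F gives Δ = (0.250, 8.250).
Then the next iterate is (s, t)₁ = (3.250, 6.250).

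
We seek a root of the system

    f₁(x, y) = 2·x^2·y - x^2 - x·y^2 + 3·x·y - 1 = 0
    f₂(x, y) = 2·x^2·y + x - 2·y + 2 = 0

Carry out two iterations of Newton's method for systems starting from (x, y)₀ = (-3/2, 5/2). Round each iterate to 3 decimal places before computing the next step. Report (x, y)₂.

(-0.890, 2.225)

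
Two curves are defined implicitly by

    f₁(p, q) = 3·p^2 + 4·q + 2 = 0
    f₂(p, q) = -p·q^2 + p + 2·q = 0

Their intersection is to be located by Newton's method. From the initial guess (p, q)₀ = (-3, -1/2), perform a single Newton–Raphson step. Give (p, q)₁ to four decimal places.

At (-3, -1/2): F = (27.0000, -3.2500).
Jacobian J = [[6·p, 4], [-q^2 + 1, -2·p·q + 2]].
At the point, J = [[-18.0000, 4.0000], [0.7500, -1.0000]] (det J = 15.0000).
Solving J·Δ = −F gives Δ = (0.9333, -2.5500).
Then the next iterate is (p, q)₁ = (-2.0667, -3.0500).

(-2.0667, -3.0500)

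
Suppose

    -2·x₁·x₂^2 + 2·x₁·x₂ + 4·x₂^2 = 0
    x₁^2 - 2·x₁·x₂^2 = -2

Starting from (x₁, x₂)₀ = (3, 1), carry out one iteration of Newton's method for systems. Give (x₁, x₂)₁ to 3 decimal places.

At (3, 1): F = (4.000, 5.000).
Jacobian J = [[-2·x₂^2 + 2·x₂, -4·x₁·x₂ + 2·x₁ + 8·x₂], [2·x₁ - 2·x₂^2, -4·x₁·x₂]].
At the point, J = [[0.000, 2.000], [4.000, -12.000]] (det J = -8.000).
Solving J·Δ = −F gives Δ = (-7.250, -2.000).
Then the next iterate is (x₁, x₂)₁ = (-4.250, -1.000).

(-4.250, -1.000)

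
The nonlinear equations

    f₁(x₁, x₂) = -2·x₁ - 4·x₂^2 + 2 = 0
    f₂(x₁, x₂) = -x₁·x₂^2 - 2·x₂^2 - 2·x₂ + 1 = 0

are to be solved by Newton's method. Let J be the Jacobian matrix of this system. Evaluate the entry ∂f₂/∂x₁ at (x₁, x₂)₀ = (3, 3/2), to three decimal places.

∂f₂/∂x₁ = -x₂^2.
At (3, 3/2) this is -2.250.

-2.250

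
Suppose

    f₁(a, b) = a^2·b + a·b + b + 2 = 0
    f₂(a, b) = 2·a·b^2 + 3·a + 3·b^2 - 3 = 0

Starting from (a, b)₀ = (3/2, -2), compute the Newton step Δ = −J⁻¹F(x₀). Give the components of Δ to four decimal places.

(-0.4213, 0.8694)

At (3/2, -2): F = (-7.5000, 25.5000).
Jacobian J = [[2·a·b + b, a^2 + a + 1], [2·b^2 + 3, 4·a·b + 6·b]].
At the point, J = [[-8.0000, 4.7500], [11.0000, -24.0000]] (det J = 139.7500).
Solving J·Δ = −F gives Δ = (-0.4213, 0.8694).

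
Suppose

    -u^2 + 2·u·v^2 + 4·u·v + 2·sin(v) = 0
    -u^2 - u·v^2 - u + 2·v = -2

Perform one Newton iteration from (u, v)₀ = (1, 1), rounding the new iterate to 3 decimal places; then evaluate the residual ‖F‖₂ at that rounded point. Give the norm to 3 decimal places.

At (1, 1): F = (6.68294, 1.000).
Jacobian J = [[-2·u + 2·v^2 + 4·v, 4·u·v + 4·u + 2·cos(v)], [-2·u - v^2 - 1, -2·u·v + 2]].
At the point, J = [[4.000, 9.08060], [-4.000, 0.000]] (det J = 36.32242).
Solving J·Δ = −F gives Δ = (0.250, -0.846).
Then the next iterate is (u, v)₁ = (1.250, 0.154).
Re-evaluating at (1.250, 0.154): F = (-0.42643, -0.53414), so ‖F‖₂ = 0.683.

0.683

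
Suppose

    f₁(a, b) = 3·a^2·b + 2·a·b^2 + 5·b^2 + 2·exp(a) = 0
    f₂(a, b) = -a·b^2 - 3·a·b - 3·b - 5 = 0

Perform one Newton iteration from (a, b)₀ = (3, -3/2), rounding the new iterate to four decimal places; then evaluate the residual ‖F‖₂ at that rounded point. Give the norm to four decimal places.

At (3, -3/2): F = (24.421074, 6.2500).
Jacobian J = [[6·a·b + 2·b^2 + 2·exp(a), 3·a^2 + 4·a·b + 10·b], [-b^2 - 3·b, -2·a·b - 3·a - 3]].
At the point, J = [[17.671074, -6.0000], [2.2500, -3.0000]] (det J = -39.513222).
Solving J·Δ = −F gives Δ = (-0.9051, 1.4045).
Then the next iterate is (a, b)₁ = (2.0949, -0.0955).
Re-evaluating at (2.0949, -0.0955): F = (15.075735, -4.132417), so ‖F‖₂ = 15.6318.

15.6318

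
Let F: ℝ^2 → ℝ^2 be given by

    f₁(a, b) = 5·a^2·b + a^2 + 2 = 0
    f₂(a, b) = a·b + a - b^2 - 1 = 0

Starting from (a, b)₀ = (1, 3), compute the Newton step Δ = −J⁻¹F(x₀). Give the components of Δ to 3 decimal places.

(-0.333, -1.467)

At (1, 3): F = (18.000, -6.000).
Jacobian J = [[10·a·b + 2·a, 5·a^2], [b + 1, a - 2·b]].
At the point, J = [[32.000, 5.000], [4.000, -5.000]] (det J = -180.000).
Solving J·Δ = −F gives Δ = (-0.333, -1.467).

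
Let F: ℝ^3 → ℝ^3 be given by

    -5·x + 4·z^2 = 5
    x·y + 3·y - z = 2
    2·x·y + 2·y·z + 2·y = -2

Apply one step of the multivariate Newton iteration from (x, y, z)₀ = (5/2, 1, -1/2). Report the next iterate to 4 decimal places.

(-0.5846, 0.7846, -0.7692)

At (5/2, 1, -1/2): F = (-16.5000, 4.0000, 8.0000).
Jacobian J = [[-5, 0, 8·z], [y, x + 3, -1], [2·y, 2·x + 2·z + 2, 2·y]].
At the point, J = [[-5.0000, 0.0000, -4.0000], [1.0000, 5.5000, -1.0000], [2.0000, 6.0000, 2.0000]] (det J = -65.0000).
Solving J·Δ = −F gives Δ = (-3.0846, -0.2154, -0.2692).
Then the next iterate is (x, y, z)₁ = (-0.5846, 0.7846, -0.7692).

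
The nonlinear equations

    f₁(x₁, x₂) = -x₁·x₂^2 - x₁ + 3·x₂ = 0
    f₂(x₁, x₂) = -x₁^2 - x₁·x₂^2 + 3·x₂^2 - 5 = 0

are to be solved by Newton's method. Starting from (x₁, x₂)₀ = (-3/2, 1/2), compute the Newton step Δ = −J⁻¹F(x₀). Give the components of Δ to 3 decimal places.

(2.375, -0.090)

At (-3/2, 1/2): F = (3.375, -6.125).
Jacobian J = [[-x₂^2 - 1, -2·x₁·x₂ + 3], [-2·x₁ - x₂^2, -2·x₁·x₂ + 6·x₂]].
At the point, J = [[-1.250, 4.500], [2.750, 4.500]] (det J = -18.000).
Solving J·Δ = −F gives Δ = (2.375, -0.090).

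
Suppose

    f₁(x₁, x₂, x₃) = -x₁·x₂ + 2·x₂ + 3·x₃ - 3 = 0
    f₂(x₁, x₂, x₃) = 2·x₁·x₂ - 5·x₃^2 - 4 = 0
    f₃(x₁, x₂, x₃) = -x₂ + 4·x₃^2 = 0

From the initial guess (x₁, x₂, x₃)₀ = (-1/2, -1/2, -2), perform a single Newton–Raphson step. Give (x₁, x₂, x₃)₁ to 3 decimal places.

At (-1/2, -1/2, -2): F = (-10.250, -23.500, 16.500).
Jacobian J = [[-x₂, -x₁ + 2, 3], [2·x₂, 2·x₁, -10·x₃], [0, -1, 8·x₃]].
At the point, J = [[0.500, 2.500, 3.000], [-1.000, -1.000, 20.000], [0.000, -1.000, -16.000]] (det J = -19.000).
Solving J·Δ = −F gives Δ = (-19.158, 7.237, 0.579).
Then the next iterate is (x₁, x₂, x₃)₁ = (-19.658, 6.737, -1.421).

(-19.658, 6.737, -1.421)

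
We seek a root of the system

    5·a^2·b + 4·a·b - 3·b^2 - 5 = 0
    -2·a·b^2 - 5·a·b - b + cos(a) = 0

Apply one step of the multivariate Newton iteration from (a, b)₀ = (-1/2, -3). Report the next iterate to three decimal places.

(-1.871, -1.037)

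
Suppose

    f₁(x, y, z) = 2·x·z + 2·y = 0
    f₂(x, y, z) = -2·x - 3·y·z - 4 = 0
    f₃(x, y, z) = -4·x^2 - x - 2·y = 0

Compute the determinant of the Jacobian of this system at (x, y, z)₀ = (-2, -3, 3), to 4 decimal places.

J = [[2·z, 2, 2·x], [-2, -3·z, -3·y], [-8·x - 1, -2, 0]].
At the point, J = [[6.0000, 2.0000, -4.0000], [-2.0000, -9.0000, 9.0000], [15.0000, -2.0000, 0.0000]].
det J = -178.0000.

-178.0000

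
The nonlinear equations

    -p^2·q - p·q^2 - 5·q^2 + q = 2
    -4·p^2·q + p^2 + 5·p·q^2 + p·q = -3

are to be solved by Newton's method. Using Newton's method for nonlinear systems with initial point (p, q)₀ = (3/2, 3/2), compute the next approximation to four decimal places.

(1.1496, 0.7224)

At (3/2, 3/2): F = (-18.5000, 10.8750).
Jacobian J = [[-2·p·q - q^2, -p^2 - 2·p·q - 10·q + 1], [-8·p·q + 2·p + 5·q^2 + q, -4·p^2 + 10·p·q + p]].
At the point, J = [[-6.7500, -20.7500], [-2.2500, 15.0000]] (det J = -147.9375).
Solving J·Δ = −F gives Δ = (-0.3504, -0.7776).
Then the next iterate is (p, q)₁ = (1.1496, 0.7224).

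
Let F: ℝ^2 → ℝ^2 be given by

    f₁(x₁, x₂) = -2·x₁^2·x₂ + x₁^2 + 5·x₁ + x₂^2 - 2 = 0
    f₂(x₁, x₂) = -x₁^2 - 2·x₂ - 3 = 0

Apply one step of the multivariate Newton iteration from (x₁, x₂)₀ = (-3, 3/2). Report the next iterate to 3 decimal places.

At (-3, 3/2): F = (-32.750, -15.000).
Jacobian J = [[-4·x₁·x₂ + 2·x₁ + 5, -2·x₁^2 + 2·x₂], [-2·x₁, -2]].
At the point, J = [[17.000, -15.000], [6.000, -2.000]] (det J = 56.000).
Solving J·Δ = −F gives Δ = (2.848, 1.045).
Then the next iterate is (x₁, x₂)₁ = (-0.152, 2.545).

(-0.152, 2.545)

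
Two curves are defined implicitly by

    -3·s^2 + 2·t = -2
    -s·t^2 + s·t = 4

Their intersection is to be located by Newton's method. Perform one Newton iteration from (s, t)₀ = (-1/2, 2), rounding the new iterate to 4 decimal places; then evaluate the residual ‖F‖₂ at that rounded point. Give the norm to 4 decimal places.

At (-1/2, 2): F = (5.2500, -3.0000).
Jacobian J = [[-6·s, 2], [-t^2 + t, -2·s·t + s]].
At the point, J = [[3.0000, 2.0000], [-2.0000, 1.5000]] (det J = 8.5000).
Solving J·Δ = −F gives Δ = (-1.6324, -0.1765).
Then the next iterate is (s, t)₁ = (-2.1324, 1.8235).
Re-evaluating at (-2.1324, 1.8235): F = (-7.994389, -0.797877), so ‖F‖₂ = 8.0341.

8.0341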